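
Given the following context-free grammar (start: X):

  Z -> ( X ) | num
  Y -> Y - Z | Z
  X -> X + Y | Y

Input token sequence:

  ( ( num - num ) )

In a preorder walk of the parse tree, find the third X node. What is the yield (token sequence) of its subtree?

num - num

[X [Y [Z ( [X [Y [Z ( [X [Y [Y [Z num]] - [Z num]]] )]]] )]]]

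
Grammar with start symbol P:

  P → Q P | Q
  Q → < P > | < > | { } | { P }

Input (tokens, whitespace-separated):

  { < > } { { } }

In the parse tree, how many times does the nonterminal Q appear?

[P [Q { [P [Q < >]] }] [P [Q { [P [Q { }]] }]]]

4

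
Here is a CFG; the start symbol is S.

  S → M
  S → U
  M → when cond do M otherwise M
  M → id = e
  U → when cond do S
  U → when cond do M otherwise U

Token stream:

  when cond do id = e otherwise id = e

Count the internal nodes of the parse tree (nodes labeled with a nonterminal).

4

[S [M when cond do [M id = e] otherwise [M id = e]]]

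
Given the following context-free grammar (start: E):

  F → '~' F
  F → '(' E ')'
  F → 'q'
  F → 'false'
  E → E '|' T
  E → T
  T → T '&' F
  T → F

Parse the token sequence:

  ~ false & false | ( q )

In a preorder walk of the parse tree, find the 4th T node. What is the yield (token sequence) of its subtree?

q

[E [E [T [T [F ~ [F false]]] & [F false]]] | [T [F ( [E [T [F q]]] )]]]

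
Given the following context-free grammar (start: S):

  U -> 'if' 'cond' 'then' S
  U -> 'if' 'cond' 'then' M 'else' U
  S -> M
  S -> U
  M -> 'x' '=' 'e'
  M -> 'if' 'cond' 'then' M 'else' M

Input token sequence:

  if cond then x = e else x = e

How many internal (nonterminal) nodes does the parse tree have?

4

[S [M if cond then [M x = e] else [M x = e]]]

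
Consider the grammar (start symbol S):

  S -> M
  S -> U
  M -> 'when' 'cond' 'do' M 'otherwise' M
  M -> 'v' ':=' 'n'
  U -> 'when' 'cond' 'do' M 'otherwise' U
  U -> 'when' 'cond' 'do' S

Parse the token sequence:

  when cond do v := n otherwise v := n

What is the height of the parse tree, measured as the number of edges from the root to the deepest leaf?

[S [M when cond do [M v := n] otherwise [M v := n]]]

3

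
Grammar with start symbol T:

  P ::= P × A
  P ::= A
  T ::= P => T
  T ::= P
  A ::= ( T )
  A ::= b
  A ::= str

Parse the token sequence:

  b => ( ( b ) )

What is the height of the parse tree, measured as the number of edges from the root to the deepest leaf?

[T [P [A b]] => [T [P [A ( [T [P [A ( [T [P [A b]]] )]]] )]]]]

10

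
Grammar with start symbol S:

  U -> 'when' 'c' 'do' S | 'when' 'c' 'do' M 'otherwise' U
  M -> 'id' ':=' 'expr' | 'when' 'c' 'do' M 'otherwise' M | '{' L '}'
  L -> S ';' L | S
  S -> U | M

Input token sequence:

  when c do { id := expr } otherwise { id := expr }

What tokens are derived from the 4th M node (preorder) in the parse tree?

[S [M when c do [M { [L [S [M id := expr]]] }] otherwise [M { [L [S [M id := expr]]] }]]]

{ id := expr }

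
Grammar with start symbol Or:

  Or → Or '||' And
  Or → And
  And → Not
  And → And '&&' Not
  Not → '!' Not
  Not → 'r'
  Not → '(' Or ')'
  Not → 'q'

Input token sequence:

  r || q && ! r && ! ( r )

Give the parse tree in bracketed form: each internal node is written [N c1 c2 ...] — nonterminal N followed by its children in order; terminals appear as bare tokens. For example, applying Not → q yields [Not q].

[Or [Or [And [Not r]]] || [And [And [And [Not q]] && [Not ! [Not r]]] && [Not ! [Not ( [Or [And [Not r]]] )]]]]

Or
Or || And
And || And
Not || And
r || And
r || And && Not
r || And && Not && Not
r || Not && Not && Not
r || q && Not && Not
r || q && ! Not && Not
r || q && ! r && Not
r || q && ! r && ! Not
r || q && ! r && ! ( Or )
r || q && ! r && ! ( And )
r || q && ! r && ! ( Not )
r || q && ! r && ! ( r )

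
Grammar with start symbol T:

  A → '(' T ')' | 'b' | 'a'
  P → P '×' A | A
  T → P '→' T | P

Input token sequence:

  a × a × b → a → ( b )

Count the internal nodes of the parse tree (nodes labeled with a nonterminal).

16

[T [P [P [P [A a]] × [A a]] × [A b]] → [T [P [A a]] → [T [P [A ( [T [P [A b]]] )]]]]]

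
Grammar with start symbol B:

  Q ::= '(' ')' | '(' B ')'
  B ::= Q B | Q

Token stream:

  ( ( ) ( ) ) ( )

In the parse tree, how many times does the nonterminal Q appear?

4

[B [Q ( [B [Q ( )] [B [Q ( )]]] )] [B [Q ( )]]]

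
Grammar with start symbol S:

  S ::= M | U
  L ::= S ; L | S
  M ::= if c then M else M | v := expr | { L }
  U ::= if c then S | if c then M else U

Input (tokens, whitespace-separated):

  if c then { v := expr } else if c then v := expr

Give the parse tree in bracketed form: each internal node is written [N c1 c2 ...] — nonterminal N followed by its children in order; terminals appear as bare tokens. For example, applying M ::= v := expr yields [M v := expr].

[S [U if c then [M { [L [S [M v := expr]]] }] else [U if c then [S [M v := expr]]]]]

S
U
if c then M else U
if c then { L } else U
if c then { S } else U
if c then { M } else U
if c then { v := expr } else U
if c then { v := expr } else if c then S
if c then { v := expr } else if c then M
if c then { v := expr } else if c then v := expr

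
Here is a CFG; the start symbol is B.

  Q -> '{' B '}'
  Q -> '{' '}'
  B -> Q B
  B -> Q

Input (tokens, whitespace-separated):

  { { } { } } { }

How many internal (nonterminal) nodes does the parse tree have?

[B [Q { [B [Q { }] [B [Q { }]]] }] [B [Q { }]]]

8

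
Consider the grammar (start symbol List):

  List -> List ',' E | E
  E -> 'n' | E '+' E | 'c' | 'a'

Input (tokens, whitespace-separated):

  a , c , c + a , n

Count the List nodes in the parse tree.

4

[List [List [List [List [E a]] , [E c]] , [E [E c] + [E a]]] , [E n]]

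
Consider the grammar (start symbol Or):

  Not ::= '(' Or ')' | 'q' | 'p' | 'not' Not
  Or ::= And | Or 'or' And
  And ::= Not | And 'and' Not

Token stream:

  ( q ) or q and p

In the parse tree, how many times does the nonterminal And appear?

[Or [Or [And [Not ( [Or [And [Not q]]] )]]] or [And [And [Not q]] and [Not p]]]

4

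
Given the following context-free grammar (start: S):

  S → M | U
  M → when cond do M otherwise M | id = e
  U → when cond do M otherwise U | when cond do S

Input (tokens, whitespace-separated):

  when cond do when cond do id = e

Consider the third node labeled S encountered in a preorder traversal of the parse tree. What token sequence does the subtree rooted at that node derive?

id = e

[S [U when cond do [S [U when cond do [S [M id = e]]]]]]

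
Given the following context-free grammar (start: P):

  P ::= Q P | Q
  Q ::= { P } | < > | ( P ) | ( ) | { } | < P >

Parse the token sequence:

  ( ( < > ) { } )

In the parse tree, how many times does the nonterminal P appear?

[P [Q ( [P [Q ( [P [Q < >]] )] [P [Q { }]]] )]]

4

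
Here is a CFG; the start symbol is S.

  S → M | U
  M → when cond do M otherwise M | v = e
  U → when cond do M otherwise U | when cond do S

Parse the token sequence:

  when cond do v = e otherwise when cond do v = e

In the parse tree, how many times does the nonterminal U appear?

[S [U when cond do [M v = e] otherwise [U when cond do [S [M v = e]]]]]

2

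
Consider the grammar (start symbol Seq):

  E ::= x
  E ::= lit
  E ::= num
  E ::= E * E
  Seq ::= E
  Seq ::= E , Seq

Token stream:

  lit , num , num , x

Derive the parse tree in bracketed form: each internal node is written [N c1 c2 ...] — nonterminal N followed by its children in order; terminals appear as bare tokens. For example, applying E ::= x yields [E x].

[Seq [E lit] , [Seq [E num] , [Seq [E num] , [Seq [E x]]]]]

Seq
E , Seq
lit , Seq
lit , E , Seq
lit , num , Seq
lit , num , E , Seq
lit , num , num , Seq
lit , num , num , E
lit , num , num , x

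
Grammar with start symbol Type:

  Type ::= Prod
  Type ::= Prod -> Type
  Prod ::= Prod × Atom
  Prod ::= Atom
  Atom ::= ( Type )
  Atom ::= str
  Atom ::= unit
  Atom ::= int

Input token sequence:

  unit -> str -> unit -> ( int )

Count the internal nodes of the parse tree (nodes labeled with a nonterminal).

[Type [Prod [Atom unit]] -> [Type [Prod [Atom str]] -> [Type [Prod [Atom unit]] -> [Type [Prod [Atom ( [Type [Prod [Atom int]]] )]]]]]]

15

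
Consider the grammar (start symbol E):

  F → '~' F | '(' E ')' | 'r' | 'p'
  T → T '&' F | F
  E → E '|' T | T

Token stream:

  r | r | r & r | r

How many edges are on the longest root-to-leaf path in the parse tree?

[E [E [E [E [T [F r]]] | [T [F r]]] | [T [T [F r]] & [F r]]] | [T [F r]]]

6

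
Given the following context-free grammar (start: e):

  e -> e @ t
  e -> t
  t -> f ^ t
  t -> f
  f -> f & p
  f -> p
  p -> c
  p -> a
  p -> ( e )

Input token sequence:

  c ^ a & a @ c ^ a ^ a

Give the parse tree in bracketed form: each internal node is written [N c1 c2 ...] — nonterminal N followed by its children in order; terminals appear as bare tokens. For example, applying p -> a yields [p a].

[e [e [t [f [p c]] ^ [t [f [f [p a]] & [p a]]]]] @ [t [f [p c]] ^ [t [f [p a]] ^ [t [f [p a]]]]]]

e
e @ t
t @ t
f ^ t @ t
p ^ t @ t
c ^ t @ t
c ^ f @ t
c ^ f & p @ t
c ^ p & p @ t
c ^ a & p @ t
c ^ a & a @ t
c ^ a & a @ f ^ t
c ^ a & a @ p ^ t
c ^ a & a @ c ^ t
c ^ a & a @ c ^ f ^ t
c ^ a & a @ c ^ p ^ t
c ^ a & a @ c ^ a ^ t
c ^ a & a @ c ^ a ^ f
c ^ a & a @ c ^ a ^ p
c ^ a & a @ c ^ a ^ a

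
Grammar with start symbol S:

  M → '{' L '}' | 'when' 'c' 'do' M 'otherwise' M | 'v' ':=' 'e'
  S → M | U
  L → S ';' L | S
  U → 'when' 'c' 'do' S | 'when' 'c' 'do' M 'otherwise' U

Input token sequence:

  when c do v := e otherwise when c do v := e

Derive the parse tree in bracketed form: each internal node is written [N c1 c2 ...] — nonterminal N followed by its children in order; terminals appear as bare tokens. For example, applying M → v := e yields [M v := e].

S
U
when c do M otherwise U
when c do v := e otherwise U
when c do v := e otherwise when c do S
when c do v := e otherwise when c do M
when c do v := e otherwise when c do v := e

[S [U when c do [M v := e] otherwise [U when c do [S [M v := e]]]]]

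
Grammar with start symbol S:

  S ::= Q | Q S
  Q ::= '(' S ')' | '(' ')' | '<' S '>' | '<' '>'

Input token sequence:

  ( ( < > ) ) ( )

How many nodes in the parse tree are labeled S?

4

[S [Q ( [S [Q ( [S [Q < >]] )]] )] [S [Q ( )]]]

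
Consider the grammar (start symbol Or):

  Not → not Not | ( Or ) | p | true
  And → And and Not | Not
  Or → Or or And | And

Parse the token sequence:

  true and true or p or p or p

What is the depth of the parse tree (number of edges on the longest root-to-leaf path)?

7

[Or [Or [Or [Or [And [And [Not true]] and [Not true]]] or [And [Not p]]] or [And [Not p]]] or [And [Not p]]]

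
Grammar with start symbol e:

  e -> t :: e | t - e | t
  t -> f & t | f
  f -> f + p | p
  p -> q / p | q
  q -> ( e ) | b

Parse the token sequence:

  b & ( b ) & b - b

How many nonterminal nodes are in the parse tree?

[e [t [f [p [q b]]] & [t [f [p [q ( [e [t [f [p [q b]]]]] )]]] & [t [f [p [q b]]]]]] - [e [t [f [p [q b]]]]]]

23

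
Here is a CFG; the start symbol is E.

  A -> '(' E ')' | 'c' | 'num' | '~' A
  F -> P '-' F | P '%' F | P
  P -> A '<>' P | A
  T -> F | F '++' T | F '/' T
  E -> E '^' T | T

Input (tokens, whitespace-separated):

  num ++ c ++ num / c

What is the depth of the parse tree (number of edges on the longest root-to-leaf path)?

8

[E [T [F [P [A num]]] ++ [T [F [P [A c]]] ++ [T [F [P [A num]]] / [T [F [P [A c]]]]]]]]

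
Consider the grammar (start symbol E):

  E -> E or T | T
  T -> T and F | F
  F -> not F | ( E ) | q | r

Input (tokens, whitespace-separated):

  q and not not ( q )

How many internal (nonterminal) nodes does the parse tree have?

10

[E [T [T [F q]] and [F not [F not [F ( [E [T [F q]]] )]]]]]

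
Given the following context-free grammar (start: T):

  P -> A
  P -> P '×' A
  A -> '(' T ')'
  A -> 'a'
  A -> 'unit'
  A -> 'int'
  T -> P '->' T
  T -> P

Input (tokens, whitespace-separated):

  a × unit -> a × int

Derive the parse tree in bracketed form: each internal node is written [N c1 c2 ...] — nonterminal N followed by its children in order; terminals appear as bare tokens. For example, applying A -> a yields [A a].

T
P -> T
P × A -> T
A × A -> T
a × A -> T
a × unit -> T
a × unit -> P
a × unit -> P × A
a × unit -> A × A
a × unit -> a × A
a × unit -> a × int

[T [P [P [A a]] × [A unit]] -> [T [P [P [A a]] × [A int]]]]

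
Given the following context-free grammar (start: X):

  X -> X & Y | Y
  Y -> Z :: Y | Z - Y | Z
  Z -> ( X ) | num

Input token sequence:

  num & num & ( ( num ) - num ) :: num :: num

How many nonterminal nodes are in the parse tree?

21

[X [X [X [Y [Z num]]] & [Y [Z num]]] & [Y [Z ( [X [Y [Z ( [X [Y [Z num]]] )] - [Y [Z num]]]] )] :: [Y [Z num] :: [Y [Z num]]]]]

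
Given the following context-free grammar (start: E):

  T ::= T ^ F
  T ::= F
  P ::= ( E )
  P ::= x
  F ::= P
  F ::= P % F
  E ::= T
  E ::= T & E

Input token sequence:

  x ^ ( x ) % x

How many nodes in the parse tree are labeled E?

2

[E [T [T [F [P x]]] ^ [F [P ( [E [T [F [P x]]]] )] % [F [P x]]]]]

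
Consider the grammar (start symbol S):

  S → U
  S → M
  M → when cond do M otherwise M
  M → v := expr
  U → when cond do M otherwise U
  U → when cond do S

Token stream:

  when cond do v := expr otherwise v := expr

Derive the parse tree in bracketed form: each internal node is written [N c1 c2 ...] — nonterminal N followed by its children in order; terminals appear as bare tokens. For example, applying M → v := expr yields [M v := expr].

S
M
when cond do M otherwise M
when cond do v := expr otherwise M
when cond do v := expr otherwise v := expr

[S [M when cond do [M v := expr] otherwise [M v := expr]]]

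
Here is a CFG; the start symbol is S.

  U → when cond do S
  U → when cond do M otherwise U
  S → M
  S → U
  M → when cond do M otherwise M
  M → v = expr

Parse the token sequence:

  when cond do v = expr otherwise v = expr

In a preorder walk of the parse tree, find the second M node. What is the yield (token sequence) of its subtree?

v = expr

[S [M when cond do [M v = expr] otherwise [M v = expr]]]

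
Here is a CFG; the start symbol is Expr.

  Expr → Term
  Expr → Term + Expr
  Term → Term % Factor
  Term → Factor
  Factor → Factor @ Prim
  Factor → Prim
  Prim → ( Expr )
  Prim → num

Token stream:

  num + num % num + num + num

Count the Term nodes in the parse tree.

5

[Expr [Term [Factor [Prim num]]] + [Expr [Term [Term [Factor [Prim num]]] % [Factor [Prim num]]] + [Expr [Term [Factor [Prim num]]] + [Expr [Term [Factor [Prim num]]]]]]]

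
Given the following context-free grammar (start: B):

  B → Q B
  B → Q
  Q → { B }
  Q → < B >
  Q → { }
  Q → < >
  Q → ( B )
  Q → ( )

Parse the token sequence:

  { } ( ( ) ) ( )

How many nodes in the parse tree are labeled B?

[B [Q { }] [B [Q ( [B [Q ( )]] )] [B [Q ( )]]]]

4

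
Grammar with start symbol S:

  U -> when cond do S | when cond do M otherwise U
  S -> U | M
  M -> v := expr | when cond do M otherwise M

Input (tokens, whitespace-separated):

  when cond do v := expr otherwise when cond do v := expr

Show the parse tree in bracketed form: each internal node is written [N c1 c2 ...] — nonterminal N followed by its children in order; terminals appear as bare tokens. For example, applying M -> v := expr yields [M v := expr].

[S [U when cond do [M v := expr] otherwise [U when cond do [S [M v := expr]]]]]

S
U
when cond do M otherwise U
when cond do v := expr otherwise U
when cond do v := expr otherwise when cond do S
when cond do v := expr otherwise when cond do M
when cond do v := expr otherwise when cond do v := expr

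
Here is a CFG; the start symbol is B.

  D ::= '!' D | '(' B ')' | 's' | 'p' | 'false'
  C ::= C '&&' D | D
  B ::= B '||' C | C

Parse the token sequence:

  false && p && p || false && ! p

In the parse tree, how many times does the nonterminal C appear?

[B [B [C [C [C [D false]] && [D p]] && [D p]]] || [C [C [D false]] && [D ! [D p]]]]

5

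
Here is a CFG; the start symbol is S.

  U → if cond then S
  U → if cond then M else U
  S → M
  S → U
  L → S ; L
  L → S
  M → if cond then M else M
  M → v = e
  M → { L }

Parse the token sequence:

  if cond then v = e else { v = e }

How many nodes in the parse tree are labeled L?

1

[S [M if cond then [M v = e] else [M { [L [S [M v = e]]] }]]]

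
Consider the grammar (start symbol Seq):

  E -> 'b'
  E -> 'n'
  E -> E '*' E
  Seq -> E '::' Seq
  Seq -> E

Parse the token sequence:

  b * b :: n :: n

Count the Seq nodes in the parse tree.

3

[Seq [E [E b] * [E b]] :: [Seq [E n] :: [Seq [E n]]]]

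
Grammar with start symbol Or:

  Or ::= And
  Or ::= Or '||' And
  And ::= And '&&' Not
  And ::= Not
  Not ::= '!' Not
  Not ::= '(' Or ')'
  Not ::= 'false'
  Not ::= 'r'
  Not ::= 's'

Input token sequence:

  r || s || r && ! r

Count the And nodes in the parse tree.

[Or [Or [Or [And [Not r]]] || [And [Not s]]] || [And [And [Not r]] && [Not ! [Not r]]]]

4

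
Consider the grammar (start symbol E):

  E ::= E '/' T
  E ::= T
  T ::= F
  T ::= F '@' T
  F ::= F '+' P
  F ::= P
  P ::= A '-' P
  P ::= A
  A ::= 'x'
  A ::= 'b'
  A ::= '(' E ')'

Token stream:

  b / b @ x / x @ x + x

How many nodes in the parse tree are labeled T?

[E [E [E [T [F [P [A b]]]]] / [T [F [P [A b]]] @ [T [F [P [A x]]]]]] / [T [F [P [A x]]] @ [T [F [F [P [A x]]] + [P [A x]]]]]]

5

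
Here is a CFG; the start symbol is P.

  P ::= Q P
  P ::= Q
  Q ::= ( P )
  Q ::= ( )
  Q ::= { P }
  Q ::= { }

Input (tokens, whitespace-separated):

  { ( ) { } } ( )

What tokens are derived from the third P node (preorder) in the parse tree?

{ }

[P [Q { [P [Q ( )] [P [Q { }]]] }] [P [Q ( )]]]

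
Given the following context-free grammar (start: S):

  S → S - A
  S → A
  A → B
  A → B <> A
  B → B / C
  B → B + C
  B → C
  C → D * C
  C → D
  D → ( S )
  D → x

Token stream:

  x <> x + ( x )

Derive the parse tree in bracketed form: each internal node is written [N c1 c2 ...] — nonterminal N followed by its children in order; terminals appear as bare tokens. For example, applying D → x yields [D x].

[S [A [B [C [D x]]] <> [A [B [B [C [D x]]] + [C [D ( [S [A [B [C [D x]]]]] )]]]]]]

S
A
B <> A
C <> A
D <> A
x <> A
x <> B
x <> B + C
x <> C + C
x <> D + C
x <> x + C
x <> x + D
x <> x + ( S )
x <> x + ( A )
x <> x + ( B )
x <> x + ( C )
x <> x + ( D )
x <> x + ( x )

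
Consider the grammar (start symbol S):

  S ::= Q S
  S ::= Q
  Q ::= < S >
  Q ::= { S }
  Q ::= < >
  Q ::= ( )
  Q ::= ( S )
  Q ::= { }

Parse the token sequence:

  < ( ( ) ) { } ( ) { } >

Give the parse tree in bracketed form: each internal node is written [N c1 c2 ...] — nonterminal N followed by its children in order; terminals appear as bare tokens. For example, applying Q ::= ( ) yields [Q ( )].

[S [Q < [S [Q ( [S [Q ( )]] )] [S [Q { }] [S [Q ( )] [S [Q { }]]]]] >]]

S
Q
< S >
< Q S >
< ( S ) S >
< ( Q ) S >
< ( ( ) ) S >
< ( ( ) ) Q S >
< ( ( ) ) { } S >
< ( ( ) ) { } Q S >
< ( ( ) ) { } ( ) S >
< ( ( ) ) { } ( ) Q >
< ( ( ) ) { } ( ) { } >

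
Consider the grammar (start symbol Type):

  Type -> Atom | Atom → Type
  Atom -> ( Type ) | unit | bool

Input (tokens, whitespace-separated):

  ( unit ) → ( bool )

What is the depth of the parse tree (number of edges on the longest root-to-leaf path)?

5

[Type [Atom ( [Type [Atom unit]] )] → [Type [Atom ( [Type [Atom bool]] )]]]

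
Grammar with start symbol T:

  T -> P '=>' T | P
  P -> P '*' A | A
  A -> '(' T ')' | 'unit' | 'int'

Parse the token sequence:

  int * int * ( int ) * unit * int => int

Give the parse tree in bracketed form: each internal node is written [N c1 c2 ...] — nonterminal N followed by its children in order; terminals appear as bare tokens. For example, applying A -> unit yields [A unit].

T
P => T
P * A => T
P * A * A => T
P * A * A * A => T
P * A * A * A * A => T
A * A * A * A * A => T
int * A * A * A * A => T
int * int * A * A * A => T
int * int * ( T ) * A * A => T
int * int * ( P ) * A * A => T
int * int * ( A ) * A * A => T
int * int * ( int ) * A * A => T
int * int * ( int ) * unit * A => T
int * int * ( int ) * unit * int => T
int * int * ( int ) * unit * int => P
int * int * ( int ) * unit * int => A
int * int * ( int ) * unit * int => int

[T [P [P [P [P [P [A int]] * [A int]] * [A ( [T [P [A int]]] )]] * [A unit]] * [A int]] => [T [P [A int]]]]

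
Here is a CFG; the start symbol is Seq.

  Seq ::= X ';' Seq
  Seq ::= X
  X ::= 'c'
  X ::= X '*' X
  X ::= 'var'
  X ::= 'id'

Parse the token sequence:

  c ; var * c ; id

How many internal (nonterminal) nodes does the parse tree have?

8

[Seq [X c] ; [Seq [X [X var] * [X c]] ; [Seq [X id]]]]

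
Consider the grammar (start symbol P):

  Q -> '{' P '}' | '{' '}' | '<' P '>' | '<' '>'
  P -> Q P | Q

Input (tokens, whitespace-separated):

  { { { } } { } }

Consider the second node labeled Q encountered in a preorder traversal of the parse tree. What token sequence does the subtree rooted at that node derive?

[P [Q { [P [Q { [P [Q { }]] }] [P [Q { }]]] }]]

{ { } }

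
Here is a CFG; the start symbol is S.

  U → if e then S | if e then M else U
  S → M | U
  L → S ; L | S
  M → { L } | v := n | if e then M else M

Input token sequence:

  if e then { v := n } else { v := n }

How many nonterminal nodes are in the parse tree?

10

[S [M if e then [M { [L [S [M v := n]]] }] else [M { [L [S [M v := n]]] }]]]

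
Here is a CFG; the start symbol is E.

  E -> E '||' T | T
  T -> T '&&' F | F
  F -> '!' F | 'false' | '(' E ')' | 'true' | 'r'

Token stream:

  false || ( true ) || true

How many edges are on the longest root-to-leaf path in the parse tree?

[E [E [E [T [F false]]] || [T [F ( [E [T [F true]]] )]]] || [T [F true]]]

7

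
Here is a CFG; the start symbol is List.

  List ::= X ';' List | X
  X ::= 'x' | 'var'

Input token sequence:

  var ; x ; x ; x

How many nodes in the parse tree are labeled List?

[List [X var] ; [List [X x] ; [List [X x] ; [List [X x]]]]]

4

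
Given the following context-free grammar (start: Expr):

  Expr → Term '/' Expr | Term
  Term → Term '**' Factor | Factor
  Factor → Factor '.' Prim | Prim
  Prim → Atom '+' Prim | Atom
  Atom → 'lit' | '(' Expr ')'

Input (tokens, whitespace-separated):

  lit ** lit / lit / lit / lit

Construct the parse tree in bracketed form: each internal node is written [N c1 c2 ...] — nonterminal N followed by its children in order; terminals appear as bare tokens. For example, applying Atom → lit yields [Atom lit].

[Expr [Term [Term [Factor [Prim [Atom lit]]]] ** [Factor [Prim [Atom lit]]]] / [Expr [Term [Factor [Prim [Atom lit]]]] / [Expr [Term [Factor [Prim [Atom lit]]]] / [Expr [Term [Factor [Prim [Atom lit]]]]]]]]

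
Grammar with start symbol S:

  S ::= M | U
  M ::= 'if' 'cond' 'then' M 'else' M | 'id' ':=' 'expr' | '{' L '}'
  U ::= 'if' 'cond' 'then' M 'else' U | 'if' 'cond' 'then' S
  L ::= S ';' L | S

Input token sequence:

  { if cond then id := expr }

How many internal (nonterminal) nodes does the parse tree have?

7

[S [M { [L [S [U if cond then [S [M id := expr]]]]] }]]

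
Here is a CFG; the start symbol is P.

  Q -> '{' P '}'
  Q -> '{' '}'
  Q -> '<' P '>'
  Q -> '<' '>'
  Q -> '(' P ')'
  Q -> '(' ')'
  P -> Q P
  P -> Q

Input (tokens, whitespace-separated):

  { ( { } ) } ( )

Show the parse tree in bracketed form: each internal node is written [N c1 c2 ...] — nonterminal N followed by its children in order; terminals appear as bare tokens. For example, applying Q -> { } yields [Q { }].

P
Q P
{ P } P
{ Q } P
{ ( P ) } P
{ ( Q ) } P
{ ( { } ) } P
{ ( { } ) } Q
{ ( { } ) } ( )

[P [Q { [P [Q ( [P [Q { }]] )]] }] [P [Q ( )]]]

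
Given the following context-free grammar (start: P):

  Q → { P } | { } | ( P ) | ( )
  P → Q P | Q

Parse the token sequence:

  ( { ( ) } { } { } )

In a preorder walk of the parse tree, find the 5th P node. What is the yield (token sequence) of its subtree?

{ }

[P [Q ( [P [Q { [P [Q ( )]] }] [P [Q { }] [P [Q { }]]]] )]]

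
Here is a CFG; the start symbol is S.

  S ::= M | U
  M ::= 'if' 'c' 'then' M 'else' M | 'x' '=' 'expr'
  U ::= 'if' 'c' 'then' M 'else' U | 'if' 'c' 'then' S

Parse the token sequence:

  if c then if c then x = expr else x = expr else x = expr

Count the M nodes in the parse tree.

[S [M if c then [M if c then [M x = expr] else [M x = expr]] else [M x = expr]]]

5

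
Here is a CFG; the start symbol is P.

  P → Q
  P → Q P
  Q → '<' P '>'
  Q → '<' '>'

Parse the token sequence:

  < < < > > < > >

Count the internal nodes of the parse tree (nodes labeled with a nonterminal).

8

[P [Q < [P [Q < [P [Q < >]] >] [P [Q < >]]] >]]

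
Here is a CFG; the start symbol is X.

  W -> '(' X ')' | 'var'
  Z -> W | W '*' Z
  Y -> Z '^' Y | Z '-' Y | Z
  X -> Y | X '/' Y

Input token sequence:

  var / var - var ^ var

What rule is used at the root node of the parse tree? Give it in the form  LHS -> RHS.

[X [X [Y [Z [W var]]]] / [Y [Z [W var]] - [Y [Z [W var]] ^ [Y [Z [W var]]]]]]

X -> X '/' Y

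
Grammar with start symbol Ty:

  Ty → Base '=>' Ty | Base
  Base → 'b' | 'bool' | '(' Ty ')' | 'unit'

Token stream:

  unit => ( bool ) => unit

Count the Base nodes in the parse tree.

4

[Ty [Base unit] => [Ty [Base ( [Ty [Base bool]] )] => [Ty [Base unit]]]]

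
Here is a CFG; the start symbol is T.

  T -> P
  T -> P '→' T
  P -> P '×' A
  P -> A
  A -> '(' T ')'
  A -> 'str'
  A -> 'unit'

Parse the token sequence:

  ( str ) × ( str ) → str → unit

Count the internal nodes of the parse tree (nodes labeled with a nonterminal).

17

[T [P [P [A ( [T [P [A str]]] )]] × [A ( [T [P [A str]]] )]] → [T [P [A str]] → [T [P [A unit]]]]]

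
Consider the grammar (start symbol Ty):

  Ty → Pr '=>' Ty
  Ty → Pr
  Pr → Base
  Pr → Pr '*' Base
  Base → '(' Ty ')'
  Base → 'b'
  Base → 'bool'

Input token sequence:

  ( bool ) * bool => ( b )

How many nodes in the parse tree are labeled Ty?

[Ty [Pr [Pr [Base ( [Ty [Pr [Base bool]]] )]] * [Base bool]] => [Ty [Pr [Base ( [Ty [Pr [Base b]]] )]]]]

4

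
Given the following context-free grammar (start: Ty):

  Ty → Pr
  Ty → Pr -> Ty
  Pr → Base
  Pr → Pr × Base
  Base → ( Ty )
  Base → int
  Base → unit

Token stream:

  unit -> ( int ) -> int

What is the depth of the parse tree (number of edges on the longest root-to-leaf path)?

[Ty [Pr [Base unit]] -> [Ty [Pr [Base ( [Ty [Pr [Base int]]] )]] -> [Ty [Pr [Base int]]]]]

7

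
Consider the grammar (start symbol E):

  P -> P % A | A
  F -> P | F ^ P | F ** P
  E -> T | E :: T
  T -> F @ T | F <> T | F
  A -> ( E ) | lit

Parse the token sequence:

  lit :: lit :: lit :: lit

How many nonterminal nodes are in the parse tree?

20

[E [E [E [E [T [F [P [A lit]]]]] :: [T [F [P [A lit]]]]] :: [T [F [P [A lit]]]]] :: [T [F [P [A lit]]]]]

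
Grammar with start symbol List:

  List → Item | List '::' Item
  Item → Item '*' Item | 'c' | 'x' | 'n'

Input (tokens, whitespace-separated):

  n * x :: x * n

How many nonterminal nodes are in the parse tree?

8

[List [List [Item [Item n] * [Item x]]] :: [Item [Item x] * [Item n]]]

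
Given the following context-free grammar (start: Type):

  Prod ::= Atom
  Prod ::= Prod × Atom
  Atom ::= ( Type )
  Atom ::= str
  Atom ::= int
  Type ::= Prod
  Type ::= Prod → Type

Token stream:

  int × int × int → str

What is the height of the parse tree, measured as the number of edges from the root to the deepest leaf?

[Type [Prod [Prod [Prod [Atom int]] × [Atom int]] × [Atom int]] → [Type [Prod [Atom str]]]]

5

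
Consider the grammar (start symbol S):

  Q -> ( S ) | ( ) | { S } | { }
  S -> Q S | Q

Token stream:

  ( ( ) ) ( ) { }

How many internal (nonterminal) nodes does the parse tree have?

8

[S [Q ( [S [Q ( )]] )] [S [Q ( )] [S [Q { }]]]]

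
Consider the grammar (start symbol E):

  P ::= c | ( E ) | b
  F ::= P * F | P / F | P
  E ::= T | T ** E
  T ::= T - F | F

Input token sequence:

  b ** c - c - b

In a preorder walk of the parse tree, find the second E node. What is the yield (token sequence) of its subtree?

c - c - b

[E [T [F [P b]]] ** [E [T [T [T [F [P c]]] - [F [P c]]] - [F [P b]]]]]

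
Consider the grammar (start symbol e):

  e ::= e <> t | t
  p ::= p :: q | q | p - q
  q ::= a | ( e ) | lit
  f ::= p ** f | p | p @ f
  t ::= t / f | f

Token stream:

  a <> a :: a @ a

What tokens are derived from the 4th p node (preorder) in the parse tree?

a

[e [e [t [f [p [q a]]]]] <> [t [f [p [p [q a]] :: [q a]] @ [f [p [q a]]]]]]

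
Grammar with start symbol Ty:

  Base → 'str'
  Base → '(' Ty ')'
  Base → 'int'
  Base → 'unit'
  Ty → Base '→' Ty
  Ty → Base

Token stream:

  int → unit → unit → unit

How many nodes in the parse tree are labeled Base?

[Ty [Base int] → [Ty [Base unit] → [Ty [Base unit] → [Ty [Base unit]]]]]

4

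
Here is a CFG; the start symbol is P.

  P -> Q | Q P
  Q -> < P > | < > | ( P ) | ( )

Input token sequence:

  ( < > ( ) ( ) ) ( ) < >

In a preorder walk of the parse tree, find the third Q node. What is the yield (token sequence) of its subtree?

[P [Q ( [P [Q < >] [P [Q ( )] [P [Q ( )]]]] )] [P [Q ( )] [P [Q < >]]]]

( )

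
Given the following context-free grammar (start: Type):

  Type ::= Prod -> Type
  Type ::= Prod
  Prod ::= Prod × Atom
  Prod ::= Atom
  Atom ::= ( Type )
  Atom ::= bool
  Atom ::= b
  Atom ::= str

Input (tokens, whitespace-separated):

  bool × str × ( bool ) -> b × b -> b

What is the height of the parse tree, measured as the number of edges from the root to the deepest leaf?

6

[Type [Prod [Prod [Prod [Atom bool]] × [Atom str]] × [Atom ( [Type [Prod [Atom bool]]] )]] -> [Type [Prod [Prod [Atom b]] × [Atom b]] -> [Type [Prod [Atom b]]]]]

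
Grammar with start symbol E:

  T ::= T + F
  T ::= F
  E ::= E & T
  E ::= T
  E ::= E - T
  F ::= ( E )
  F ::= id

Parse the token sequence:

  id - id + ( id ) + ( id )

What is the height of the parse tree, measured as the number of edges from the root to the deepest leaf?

[E [E [T [F id]]] - [T [T [T [F id]] + [F ( [E [T [F id]]] )]] + [F ( [E [T [F id]]] )]]]

7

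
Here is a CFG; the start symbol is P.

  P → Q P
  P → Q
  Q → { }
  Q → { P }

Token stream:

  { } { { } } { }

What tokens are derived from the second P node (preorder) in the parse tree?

{ { } } { }

[P [Q { }] [P [Q { [P [Q { }]] }] [P [Q { }]]]]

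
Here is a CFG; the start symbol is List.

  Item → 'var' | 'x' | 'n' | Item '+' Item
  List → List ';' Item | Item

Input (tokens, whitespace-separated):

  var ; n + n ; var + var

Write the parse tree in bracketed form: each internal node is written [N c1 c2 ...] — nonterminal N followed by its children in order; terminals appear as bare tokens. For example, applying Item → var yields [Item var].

[List [List [List [Item var]] ; [Item [Item n] + [Item n]]] ; [Item [Item var] + [Item var]]]

List
List ; Item
List ; Item ; Item
Item ; Item ; Item
var ; Item ; Item
var ; Item + Item ; Item
var ; n + Item ; Item
var ; n + n ; Item
var ; n + n ; Item + Item
var ; n + n ; var + Item
var ; n + n ; var + var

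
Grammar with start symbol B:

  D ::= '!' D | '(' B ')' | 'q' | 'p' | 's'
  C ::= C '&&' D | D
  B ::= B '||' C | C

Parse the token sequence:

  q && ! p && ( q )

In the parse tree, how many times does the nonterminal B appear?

[B [C [C [C [D q]] && [D ! [D p]]] && [D ( [B [C [D q]]] )]]]

2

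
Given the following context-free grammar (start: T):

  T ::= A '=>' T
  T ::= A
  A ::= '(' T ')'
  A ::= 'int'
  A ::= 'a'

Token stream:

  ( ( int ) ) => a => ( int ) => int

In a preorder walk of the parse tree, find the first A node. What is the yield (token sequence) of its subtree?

( ( int ) )

[T [A ( [T [A ( [T [A int]] )]] )] => [T [A a] => [T [A ( [T [A int]] )] => [T [A int]]]]]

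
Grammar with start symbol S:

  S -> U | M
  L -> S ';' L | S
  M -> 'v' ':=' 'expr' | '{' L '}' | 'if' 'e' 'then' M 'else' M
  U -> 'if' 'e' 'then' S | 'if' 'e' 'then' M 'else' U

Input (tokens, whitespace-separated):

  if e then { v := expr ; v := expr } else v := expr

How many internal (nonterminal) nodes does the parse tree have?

[S [M if e then [M { [L [S [M v := expr]] ; [L [S [M v := expr]]]] }] else [M v := expr]]]

10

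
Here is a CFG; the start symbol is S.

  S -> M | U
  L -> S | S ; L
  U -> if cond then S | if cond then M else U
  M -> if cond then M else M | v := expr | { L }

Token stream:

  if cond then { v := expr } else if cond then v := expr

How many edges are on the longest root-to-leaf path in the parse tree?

[S [U if cond then [M { [L [S [M v := expr]]] }] else [U if cond then [S [M v := expr]]]]]

6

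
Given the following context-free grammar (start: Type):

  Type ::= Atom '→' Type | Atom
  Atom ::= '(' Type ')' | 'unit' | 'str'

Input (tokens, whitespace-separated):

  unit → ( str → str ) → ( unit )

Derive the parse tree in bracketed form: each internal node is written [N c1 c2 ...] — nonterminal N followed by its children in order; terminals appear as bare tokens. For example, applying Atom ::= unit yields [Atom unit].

[Type [Atom unit] → [Type [Atom ( [Type [Atom str] → [Type [Atom str]]] )] → [Type [Atom ( [Type [Atom unit]] )]]]]

Type
Atom → Type
unit → Type
unit → Atom → Type
unit → ( Type ) → Type
unit → ( Atom → Type ) → Type
unit → ( str → Type ) → Type
unit → ( str → Atom ) → Type
unit → ( str → str ) → Type
unit → ( str → str ) → Atom
unit → ( str → str ) → ( Type )
unit → ( str → str ) → ( Atom )
unit → ( str → str ) → ( unit )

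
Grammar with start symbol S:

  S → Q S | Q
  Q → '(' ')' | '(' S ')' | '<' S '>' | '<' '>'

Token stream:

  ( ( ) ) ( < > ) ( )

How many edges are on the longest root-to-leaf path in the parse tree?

[S [Q ( [S [Q ( )]] )] [S [Q ( [S [Q < >]] )] [S [Q ( )]]]]

5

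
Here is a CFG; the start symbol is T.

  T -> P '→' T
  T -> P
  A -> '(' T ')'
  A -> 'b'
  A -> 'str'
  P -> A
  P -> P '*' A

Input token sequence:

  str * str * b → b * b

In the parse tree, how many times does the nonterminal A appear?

5

[T [P [P [P [A str]] * [A str]] * [A b]] → [T [P [P [A b]] * [A b]]]]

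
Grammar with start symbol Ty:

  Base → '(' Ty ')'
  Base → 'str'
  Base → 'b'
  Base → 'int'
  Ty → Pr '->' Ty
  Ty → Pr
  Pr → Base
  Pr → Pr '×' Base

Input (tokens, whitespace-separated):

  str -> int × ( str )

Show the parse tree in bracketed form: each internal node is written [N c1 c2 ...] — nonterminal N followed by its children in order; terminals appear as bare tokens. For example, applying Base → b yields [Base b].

[Ty [Pr [Base str]] -> [Ty [Pr [Pr [Base int]] × [Base ( [Ty [Pr [Base str]]] )]]]]

Ty
Pr -> Ty
Base -> Ty
str -> Ty
str -> Pr
str -> Pr × Base
str -> Base × Base
str -> int × Base
str -> int × ( Ty )
str -> int × ( Pr )
str -> int × ( Base )
str -> int × ( str )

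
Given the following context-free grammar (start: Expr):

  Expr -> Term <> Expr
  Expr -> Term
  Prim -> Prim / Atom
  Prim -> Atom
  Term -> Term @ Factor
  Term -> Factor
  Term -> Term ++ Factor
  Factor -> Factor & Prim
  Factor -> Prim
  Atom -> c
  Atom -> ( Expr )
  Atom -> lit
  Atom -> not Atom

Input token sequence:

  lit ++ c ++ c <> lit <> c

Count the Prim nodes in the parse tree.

5

[Expr [Term [Term [Term [Factor [Prim [Atom lit]]]] ++ [Factor [Prim [Atom c]]]] ++ [Factor [Prim [Atom c]]]] <> [Expr [Term [Factor [Prim [Atom lit]]]] <> [Expr [Term [Factor [Prim [Atom c]]]]]]]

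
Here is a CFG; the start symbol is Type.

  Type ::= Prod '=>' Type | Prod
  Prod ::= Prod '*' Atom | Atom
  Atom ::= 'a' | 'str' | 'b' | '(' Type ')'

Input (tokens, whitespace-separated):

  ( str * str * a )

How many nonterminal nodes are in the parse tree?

10

[Type [Prod [Atom ( [Type [Prod [Prod [Prod [Atom str]] * [Atom str]] * [Atom a]]] )]]]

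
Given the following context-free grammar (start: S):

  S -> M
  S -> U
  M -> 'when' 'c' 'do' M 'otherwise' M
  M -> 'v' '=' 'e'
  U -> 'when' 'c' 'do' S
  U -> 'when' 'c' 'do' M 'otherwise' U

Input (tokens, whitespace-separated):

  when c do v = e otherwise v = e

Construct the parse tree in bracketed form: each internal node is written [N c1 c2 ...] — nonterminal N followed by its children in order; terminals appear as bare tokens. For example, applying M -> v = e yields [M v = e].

[S [M when c do [M v = e] otherwise [M v = e]]]

S
M
when c do M otherwise M
when c do v = e otherwise M
when c do v = e otherwise v = e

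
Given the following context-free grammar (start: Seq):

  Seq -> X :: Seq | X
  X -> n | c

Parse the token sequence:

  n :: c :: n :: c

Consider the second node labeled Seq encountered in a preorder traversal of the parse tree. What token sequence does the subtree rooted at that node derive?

[Seq [X n] :: [Seq [X c] :: [Seq [X n] :: [Seq [X c]]]]]

c :: n :: c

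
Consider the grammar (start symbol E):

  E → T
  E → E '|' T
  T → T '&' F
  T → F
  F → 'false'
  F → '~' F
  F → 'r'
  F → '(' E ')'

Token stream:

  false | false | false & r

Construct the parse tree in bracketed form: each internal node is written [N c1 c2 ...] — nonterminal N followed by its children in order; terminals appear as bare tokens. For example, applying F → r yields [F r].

E
E | T
E | T | T
T | T | T
F | T | T
false | T | T
false | F | T
false | false | T
false | false | T & F
false | false | F & F
false | false | false & F
false | false | false & r

[E [E [E [T [F false]]] | [T [F false]]] | [T [T [F false]] & [F r]]]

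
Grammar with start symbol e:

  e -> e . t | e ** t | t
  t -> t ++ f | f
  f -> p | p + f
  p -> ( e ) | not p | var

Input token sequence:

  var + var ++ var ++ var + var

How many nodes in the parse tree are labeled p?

[e [t [t [t [f [p var] + [f [p var]]]] ++ [f [p var]]] ++ [f [p var] + [f [p var]]]]]

5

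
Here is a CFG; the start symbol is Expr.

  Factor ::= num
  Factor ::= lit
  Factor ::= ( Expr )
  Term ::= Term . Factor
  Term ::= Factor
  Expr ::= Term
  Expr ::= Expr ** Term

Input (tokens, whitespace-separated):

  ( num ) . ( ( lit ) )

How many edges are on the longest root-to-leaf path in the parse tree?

[Expr [Term [Term [Factor ( [Expr [Term [Factor num]]] )]] . [Factor ( [Expr [Term [Factor ( [Expr [Term [Factor lit]]] )]]] )]]]

9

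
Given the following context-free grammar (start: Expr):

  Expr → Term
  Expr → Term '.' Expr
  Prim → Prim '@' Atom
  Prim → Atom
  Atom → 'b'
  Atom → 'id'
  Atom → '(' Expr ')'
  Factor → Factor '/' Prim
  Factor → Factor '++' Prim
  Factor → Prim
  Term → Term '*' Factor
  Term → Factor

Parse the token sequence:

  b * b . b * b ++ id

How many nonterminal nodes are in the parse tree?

[Expr [Term [Term [Factor [Prim [Atom b]]]] * [Factor [Prim [Atom b]]]] . [Expr [Term [Term [Factor [Prim [Atom b]]]] * [Factor [Factor [Prim [Atom b]]] ++ [Prim [Atom id]]]]]]

21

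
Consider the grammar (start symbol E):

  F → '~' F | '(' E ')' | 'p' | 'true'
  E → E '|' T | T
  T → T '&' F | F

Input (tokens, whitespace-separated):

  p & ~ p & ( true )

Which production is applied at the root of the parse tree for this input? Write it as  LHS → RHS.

E → T

[E [T [T [T [F p]] & [F ~ [F p]]] & [F ( [E [T [F true]]] )]]]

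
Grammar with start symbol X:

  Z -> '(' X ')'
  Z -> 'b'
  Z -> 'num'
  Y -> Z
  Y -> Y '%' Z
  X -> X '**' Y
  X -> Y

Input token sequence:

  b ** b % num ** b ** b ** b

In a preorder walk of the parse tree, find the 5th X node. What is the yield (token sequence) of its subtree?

b

[X [X [X [X [X [Y [Z b]]] ** [Y [Y [Z b]] % [Z num]]] ** [Y [Z b]]] ** [Y [Z b]]] ** [Y [Z b]]]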